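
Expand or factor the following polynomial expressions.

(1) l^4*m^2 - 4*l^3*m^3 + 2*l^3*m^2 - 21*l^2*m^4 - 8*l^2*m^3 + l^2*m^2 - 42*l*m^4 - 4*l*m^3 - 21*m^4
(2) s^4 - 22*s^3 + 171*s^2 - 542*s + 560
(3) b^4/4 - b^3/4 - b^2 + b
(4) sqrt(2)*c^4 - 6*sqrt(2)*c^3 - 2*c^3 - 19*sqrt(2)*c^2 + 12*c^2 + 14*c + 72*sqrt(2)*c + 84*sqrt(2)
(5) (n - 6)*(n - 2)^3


(1) = (l - 7*m)*(l + 3*m)*(l*m + m)^2
(2) = (s - 8)*(s - 7)*(s - 5)*(s - 2)
(3) = b*(b/4 + 1/2)*(b - 2)*(b - 1)
(4) = (c - 7)*(c - 3*sqrt(2))*(c + 2*sqrt(2))*(sqrt(2)*c + sqrt(2))
(5) = n^4 - 12*n^3 + 48*n^2 - 80*n + 48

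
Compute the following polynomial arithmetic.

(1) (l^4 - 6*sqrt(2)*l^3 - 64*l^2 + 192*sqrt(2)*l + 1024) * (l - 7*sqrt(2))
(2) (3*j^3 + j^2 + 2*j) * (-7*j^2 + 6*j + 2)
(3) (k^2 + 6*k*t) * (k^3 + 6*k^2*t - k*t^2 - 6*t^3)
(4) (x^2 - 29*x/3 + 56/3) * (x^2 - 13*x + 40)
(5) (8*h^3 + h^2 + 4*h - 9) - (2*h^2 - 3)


(1) = l^5 - 13*sqrt(2)*l^4 + 20*l^3 + 640*sqrt(2)*l^2 - 1664*l - 7168*sqrt(2)
(2) = -21*j^5 + 11*j^4 - 2*j^3 + 14*j^2 + 4*j
(3) = k^5 + 12*k^4*t + 35*k^3*t^2 - 12*k^2*t^3 - 36*k*t^4
(4) = x^4 - 68*x^3/3 + 553*x^2/3 - 1888*x/3 + 2240/3
(5) = 8*h^3 - h^2 + 4*h - 6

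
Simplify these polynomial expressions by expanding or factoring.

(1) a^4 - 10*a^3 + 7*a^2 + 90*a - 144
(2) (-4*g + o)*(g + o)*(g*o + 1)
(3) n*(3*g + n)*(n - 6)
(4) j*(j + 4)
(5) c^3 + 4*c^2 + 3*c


(1) = (a - 8)*(a - 3)*(a - 2)*(a + 3)
(2) = -4*g^3*o - 3*g^2*o^2 - 4*g^2 + g*o^3 - 3*g*o + o^2
(3) = 3*g*n^2 - 18*g*n + n^3 - 6*n^2
(4) = j^2 + 4*j
(5) = c*(c + 1)*(c + 3)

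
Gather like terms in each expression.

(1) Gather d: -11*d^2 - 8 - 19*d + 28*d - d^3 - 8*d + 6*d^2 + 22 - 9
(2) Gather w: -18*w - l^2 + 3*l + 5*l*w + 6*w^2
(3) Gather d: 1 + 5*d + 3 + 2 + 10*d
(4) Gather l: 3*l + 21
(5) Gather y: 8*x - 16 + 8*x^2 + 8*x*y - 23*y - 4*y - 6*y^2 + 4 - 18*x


(1) = -d^3 - 5*d^2 + d + 5
(2) = -l^2 + 3*l + 6*w^2 + w*(5*l - 18)
(3) = 15*d + 6
(4) = 3*l + 21
(5) = 8*x^2 - 10*x - 6*y^2 + y*(8*x - 27) - 12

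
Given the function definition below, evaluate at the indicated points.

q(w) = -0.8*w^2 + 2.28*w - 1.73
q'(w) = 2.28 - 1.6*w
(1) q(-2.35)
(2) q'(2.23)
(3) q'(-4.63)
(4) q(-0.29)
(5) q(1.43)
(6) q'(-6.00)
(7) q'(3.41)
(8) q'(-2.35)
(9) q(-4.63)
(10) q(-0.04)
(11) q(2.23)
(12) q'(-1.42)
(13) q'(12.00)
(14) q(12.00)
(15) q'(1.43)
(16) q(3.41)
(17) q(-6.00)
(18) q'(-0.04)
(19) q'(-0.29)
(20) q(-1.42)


(1) = -11.51
(2) = -1.29
(3) = 9.69
(4) = -2.46
(5) = -0.11
(6) = 11.88
(7) = -3.18
(8) = 6.04
(9) = -29.44
(10) = -1.82
(11) = -0.62
(12) = 4.55
(13) = -16.92
(14) = -89.57
(15) = -0.01
(16) = -3.26
(17) = -44.21
(18) = 2.34
(19) = 2.74
(20) = -6.58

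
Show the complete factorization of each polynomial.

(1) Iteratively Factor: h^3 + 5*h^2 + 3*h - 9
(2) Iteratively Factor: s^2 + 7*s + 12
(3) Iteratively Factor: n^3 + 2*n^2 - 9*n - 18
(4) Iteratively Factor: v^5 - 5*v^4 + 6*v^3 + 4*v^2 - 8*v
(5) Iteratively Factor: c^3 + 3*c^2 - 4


(1) = (h + 3)*(h^2 + 2*h - 3) = (h + 3)^2*(h - 1)
(2) = (s + 4)*(s + 3)
(3) = (n + 2)*(n^2 - 9) = (n + 2)*(n + 3)*(n - 3)
(4) = (v - 2)*(v^4 - 3*v^3 + 4*v) = (v - 2)^2*(v^3 - v^2 - 2*v) = v*(v - 2)^2*(v^2 - v - 2) = v*(v - 2)^2*(v + 1)*(v - 2)
(5) = (c + 2)*(c^2 + c - 2) = (c + 2)^2*(c - 1)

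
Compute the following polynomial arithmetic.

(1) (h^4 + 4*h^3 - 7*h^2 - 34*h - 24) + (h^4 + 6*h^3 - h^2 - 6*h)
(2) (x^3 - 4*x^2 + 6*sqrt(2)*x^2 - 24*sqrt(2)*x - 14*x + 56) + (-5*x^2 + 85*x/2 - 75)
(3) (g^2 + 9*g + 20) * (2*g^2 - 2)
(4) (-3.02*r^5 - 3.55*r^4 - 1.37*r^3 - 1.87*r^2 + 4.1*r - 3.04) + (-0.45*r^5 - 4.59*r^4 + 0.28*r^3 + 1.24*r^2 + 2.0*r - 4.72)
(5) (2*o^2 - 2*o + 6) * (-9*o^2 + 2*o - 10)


(1) = 2*h^4 + 10*h^3 - 8*h^2 - 40*h - 24
(2) = x^3 - 9*x^2 + 6*sqrt(2)*x^2 - 24*sqrt(2)*x + 57*x/2 - 19
(3) = 2*g^4 + 18*g^3 + 38*g^2 - 18*g - 40
(4) = -3.47*r^5 - 8.14*r^4 - 1.09*r^3 - 0.63*r^2 + 6.1*r - 7.76
(5) = -18*o^4 + 22*o^3 - 78*o^2 + 32*o - 60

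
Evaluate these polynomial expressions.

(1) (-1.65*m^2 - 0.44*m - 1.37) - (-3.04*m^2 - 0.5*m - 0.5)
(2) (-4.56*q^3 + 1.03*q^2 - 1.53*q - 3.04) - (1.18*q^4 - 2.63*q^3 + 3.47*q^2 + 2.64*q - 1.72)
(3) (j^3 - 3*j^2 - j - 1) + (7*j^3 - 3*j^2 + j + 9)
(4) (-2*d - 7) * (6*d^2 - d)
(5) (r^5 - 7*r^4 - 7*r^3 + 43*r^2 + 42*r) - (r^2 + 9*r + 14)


(1) = 1.39*m^2 + 0.06*m - 0.87
(2) = -1.18*q^4 - 1.93*q^3 - 2.44*q^2 - 4.17*q - 1.32
(3) = 8*j^3 - 6*j^2 + 8
(4) = -12*d^3 - 40*d^2 + 7*d
(5) = r^5 - 7*r^4 - 7*r^3 + 42*r^2 + 33*r - 14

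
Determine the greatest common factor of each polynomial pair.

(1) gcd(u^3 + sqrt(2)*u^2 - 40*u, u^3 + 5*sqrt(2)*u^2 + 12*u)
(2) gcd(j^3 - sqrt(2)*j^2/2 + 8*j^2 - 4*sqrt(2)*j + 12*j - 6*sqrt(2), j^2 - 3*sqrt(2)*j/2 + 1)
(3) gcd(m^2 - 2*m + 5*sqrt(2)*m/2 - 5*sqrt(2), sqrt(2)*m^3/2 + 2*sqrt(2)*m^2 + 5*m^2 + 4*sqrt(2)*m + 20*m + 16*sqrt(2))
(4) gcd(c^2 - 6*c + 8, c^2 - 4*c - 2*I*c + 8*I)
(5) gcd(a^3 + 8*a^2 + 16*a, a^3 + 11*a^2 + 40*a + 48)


(1) = gcd(u*(u - 4*sqrt(2))*(u + 5*sqrt(2)), u*(u + 2*sqrt(2))*(u + 3*sqrt(2))) = u
(2) = j - sqrt(2)/2
(3) = gcd((m - 2)*(m + 5*sqrt(2)/2), (m + 4)*(m + 4*sqrt(2))*(sqrt(2)*m/2 + 1)) = 1
(4) = c - 4
(5) = gcd(a*(a + 4)^2, (a + 3)*(a + 4)^2) = a^2 + 8*a + 16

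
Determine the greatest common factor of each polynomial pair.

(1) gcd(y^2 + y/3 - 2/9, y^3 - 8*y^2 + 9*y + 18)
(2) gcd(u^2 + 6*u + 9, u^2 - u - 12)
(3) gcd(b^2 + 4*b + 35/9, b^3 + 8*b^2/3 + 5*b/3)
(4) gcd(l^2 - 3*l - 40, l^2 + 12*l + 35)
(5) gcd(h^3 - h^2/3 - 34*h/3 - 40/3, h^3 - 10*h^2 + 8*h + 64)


(1) = gcd((y - 1/3)*(y + 2/3), (y - 6)*(y - 3)*(y + 1)) = 1
(2) = gcd((u + 3)^2, (u - 4)*(u + 3)) = u + 3
(3) = gcd((b + 5/3)*(b + 7/3), b*(b + 1)*(b + 5/3)) = b + 5/3
(4) = l + 5
(5) = h^2 - 2*h - 8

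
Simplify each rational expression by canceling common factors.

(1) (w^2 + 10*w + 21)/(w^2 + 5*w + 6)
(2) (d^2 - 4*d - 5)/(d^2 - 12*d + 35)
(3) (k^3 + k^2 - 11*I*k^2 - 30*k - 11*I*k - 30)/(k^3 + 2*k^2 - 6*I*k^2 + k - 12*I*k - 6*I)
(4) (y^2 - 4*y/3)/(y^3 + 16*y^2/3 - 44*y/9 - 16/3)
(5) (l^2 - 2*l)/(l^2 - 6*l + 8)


(1) = (w + 7)/(w + 2)
(2) = (d + 1)/(d - 7)
(3) = (k - 5*I)/(k + 1)
(4) = 3*y/(3*y^2 + 20*y + 12)
(5) = l/(l - 4)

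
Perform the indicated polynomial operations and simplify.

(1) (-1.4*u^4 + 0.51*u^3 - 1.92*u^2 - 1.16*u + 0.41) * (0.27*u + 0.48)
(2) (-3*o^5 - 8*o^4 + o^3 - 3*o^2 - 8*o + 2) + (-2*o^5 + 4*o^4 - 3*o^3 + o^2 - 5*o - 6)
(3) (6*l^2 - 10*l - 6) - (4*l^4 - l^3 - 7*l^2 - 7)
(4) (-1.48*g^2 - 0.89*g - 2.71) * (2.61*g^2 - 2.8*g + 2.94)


(1) = -0.378*u^5 - 0.5343*u^4 - 0.2736*u^3 - 1.2348*u^2 - 0.4461*u + 0.1968
(2) = -5*o^5 - 4*o^4 - 2*o^3 - 2*o^2 - 13*o - 4
(3) = -4*l^4 + l^3 + 13*l^2 - 10*l + 1
(4) = -3.8628*g^4 + 1.8211*g^3 - 8.9323*g^2 + 4.9714*g - 7.9674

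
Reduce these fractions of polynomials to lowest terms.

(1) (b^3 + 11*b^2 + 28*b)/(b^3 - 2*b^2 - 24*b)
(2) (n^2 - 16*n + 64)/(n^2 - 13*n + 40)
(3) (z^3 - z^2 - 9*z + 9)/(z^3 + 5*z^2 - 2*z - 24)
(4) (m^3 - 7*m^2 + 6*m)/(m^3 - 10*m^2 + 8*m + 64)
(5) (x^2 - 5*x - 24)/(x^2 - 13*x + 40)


(1) = (b + 7)/(b - 6)
(2) = (n - 8)/(n - 5)
(3) = (z^2 - 4*z + 3)/(z^2 + 2*z - 8)
(4) = (m^3 - 7*m^2 + 6*m)/(m^3 - 10*m^2 + 8*m + 64)
(5) = (x + 3)/(x - 5)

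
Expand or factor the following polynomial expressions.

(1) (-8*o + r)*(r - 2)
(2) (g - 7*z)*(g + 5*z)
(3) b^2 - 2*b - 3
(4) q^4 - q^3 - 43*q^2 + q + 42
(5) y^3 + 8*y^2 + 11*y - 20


(1) = -8*o*r + 16*o + r^2 - 2*r
(2) = g^2 - 2*g*z - 35*z^2
(3) = (b - 3)*(b + 1)
(4) = (q - 7)*(q - 1)*(q + 1)*(q + 6)
(5) = (y - 1)*(y + 4)*(y + 5)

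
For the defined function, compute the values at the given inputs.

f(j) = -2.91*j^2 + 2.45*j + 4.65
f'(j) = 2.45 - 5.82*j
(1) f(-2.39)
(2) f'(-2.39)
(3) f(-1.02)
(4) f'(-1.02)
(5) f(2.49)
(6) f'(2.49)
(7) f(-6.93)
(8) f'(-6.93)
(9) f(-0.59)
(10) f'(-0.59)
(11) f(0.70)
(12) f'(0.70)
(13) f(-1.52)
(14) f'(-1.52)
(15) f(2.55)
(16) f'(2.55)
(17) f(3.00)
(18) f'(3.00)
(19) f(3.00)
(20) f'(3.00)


(1) = -17.83
(2) = 16.36
(3) = -0.88
(4) = 8.39
(5) = -7.29
(6) = -12.04
(7) = -152.08
(8) = 42.78
(9) = 2.19
(10) = 5.88
(11) = 4.94
(12) = -1.62
(13) = -5.80
(14) = 11.30
(15) = -8.02
(16) = -12.39
(17) = -14.19
(18) = -15.01
(19) = -14.19
(20) = -15.01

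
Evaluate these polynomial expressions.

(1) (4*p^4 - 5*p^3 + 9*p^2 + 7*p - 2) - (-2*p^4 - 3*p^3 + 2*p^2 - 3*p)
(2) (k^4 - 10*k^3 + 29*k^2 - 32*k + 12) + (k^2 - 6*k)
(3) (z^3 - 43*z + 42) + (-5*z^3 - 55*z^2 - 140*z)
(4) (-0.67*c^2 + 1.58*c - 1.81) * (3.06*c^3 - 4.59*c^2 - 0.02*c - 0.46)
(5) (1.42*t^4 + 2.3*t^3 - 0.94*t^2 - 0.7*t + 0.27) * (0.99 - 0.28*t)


(1) = 6*p^4 - 2*p^3 + 7*p^2 + 10*p - 2
(2) = k^4 - 10*k^3 + 30*k^2 - 38*k + 12
(3) = -4*z^3 - 55*z^2 - 183*z + 42
(4) = -2.0502*c^5 + 7.9101*c^4 - 12.7774*c^3 + 8.5845*c^2 - 0.6906*c + 0.8326
(5) = -0.3976*t^5 + 0.7618*t^4 + 2.5402*t^3 - 0.7346*t^2 - 0.7686*t + 0.2673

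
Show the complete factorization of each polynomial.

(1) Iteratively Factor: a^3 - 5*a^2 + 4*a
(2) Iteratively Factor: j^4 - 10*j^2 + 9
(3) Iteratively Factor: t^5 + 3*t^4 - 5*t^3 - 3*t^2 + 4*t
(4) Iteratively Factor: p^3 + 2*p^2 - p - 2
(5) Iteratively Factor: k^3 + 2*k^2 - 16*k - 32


(1) = (a)*(a^2 - 5*a + 4) = a*(a - 1)*(a - 4)
(2) = (j - 3)*(j^3 + 3*j^2 - j - 3) = (j - 3)*(j + 1)*(j^2 + 2*j - 3) = (j - 3)*(j - 1)*(j + 1)*(j + 3)
(3) = (t - 1)*(t^4 + 4*t^3 - t^2 - 4*t) = (t - 1)*(t + 1)*(t^3 + 3*t^2 - 4*t) = (t - 1)*(t + 1)*(t + 4)*(t^2 - t) = (t - 1)^2*(t + 1)*(t + 4)*(t)
(4) = (p - 1)*(p^2 + 3*p + 2) = (p - 1)*(p + 1)*(p + 2)
(5) = (k - 4)*(k^2 + 6*k + 8) = (k - 4)*(k + 2)*(k + 4)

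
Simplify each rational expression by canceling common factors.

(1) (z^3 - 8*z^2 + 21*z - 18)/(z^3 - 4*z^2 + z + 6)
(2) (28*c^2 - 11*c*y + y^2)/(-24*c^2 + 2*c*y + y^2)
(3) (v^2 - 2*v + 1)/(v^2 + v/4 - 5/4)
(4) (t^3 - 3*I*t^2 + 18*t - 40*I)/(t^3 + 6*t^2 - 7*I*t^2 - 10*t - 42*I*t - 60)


(1) = (z - 3)/(z + 1)
(2) = (-7*c + y)/(6*c + y)
(3) = (4*v - 4)/(4*v + 5)
(4) = (t + 4*I)/(t + 6)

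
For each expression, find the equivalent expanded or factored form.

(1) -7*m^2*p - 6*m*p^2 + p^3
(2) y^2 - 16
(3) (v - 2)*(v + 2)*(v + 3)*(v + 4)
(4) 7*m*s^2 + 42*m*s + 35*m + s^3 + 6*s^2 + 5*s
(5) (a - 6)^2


(1) = p*(-7*m + p)*(m + p)
(2) = (y - 4)*(y + 4)
(3) = v^4 + 7*v^3 + 8*v^2 - 28*v - 48
(4) = (7*m + s)*(s + 1)*(s + 5)
(5) = a^2 - 12*a + 36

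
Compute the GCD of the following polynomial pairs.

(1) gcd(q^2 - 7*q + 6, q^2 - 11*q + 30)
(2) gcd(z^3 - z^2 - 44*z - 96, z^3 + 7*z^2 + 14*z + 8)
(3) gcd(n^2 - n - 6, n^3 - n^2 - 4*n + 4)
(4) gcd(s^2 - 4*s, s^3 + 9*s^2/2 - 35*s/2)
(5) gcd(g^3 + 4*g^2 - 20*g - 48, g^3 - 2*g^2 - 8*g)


(1) = gcd((q - 6)*(q - 1), (q - 6)*(q - 5)) = q - 6
(2) = z + 4
(3) = n + 2
(4) = s
(5) = g^2 - 2*g - 8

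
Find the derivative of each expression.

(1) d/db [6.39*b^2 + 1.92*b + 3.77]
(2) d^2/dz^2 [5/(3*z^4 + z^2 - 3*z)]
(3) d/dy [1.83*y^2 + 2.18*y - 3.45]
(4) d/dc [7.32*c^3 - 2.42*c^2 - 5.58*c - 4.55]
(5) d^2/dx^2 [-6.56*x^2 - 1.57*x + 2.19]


(1) = 12.78*b + 1.92
(2) = 10*(-z*(18*z^2 + 1)*(3*z^3 + z - 3) + (12*z^3 + 2*z - 3)^2)/(z^3*(3*z^3 + z - 3)^3)
(3) = 3.66*y + 2.18
(4) = 21.96*c^2 - 4.84*c - 5.58
(5) = -13.1200000000000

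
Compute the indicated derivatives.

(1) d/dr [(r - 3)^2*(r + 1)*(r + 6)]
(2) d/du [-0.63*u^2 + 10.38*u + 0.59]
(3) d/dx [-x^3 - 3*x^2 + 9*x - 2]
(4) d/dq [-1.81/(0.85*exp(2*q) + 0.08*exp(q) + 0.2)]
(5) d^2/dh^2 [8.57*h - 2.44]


(1) = 4*r^3 + 3*r^2 - 54*r + 27
(2) = 10.38 - 1.26*u
(3) = -3*x^2 - 6*x + 9
(4) = (3.077*exp(q) + 0.1448)*exp(q)/(0.85*exp(2*q) + 0.08*exp(q) + 0.2)^2
(5) = 0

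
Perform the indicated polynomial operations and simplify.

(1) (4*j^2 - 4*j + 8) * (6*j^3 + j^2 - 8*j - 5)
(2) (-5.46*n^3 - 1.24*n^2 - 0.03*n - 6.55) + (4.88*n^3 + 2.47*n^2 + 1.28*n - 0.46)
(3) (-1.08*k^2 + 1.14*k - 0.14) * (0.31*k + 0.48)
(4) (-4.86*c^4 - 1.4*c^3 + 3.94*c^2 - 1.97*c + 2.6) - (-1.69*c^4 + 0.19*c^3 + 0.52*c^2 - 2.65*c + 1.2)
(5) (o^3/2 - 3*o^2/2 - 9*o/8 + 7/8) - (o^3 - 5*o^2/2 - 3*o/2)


(1) = 24*j^5 - 20*j^4 + 12*j^3 + 20*j^2 - 44*j - 40
(2) = -0.58*n^3 + 1.23*n^2 + 1.25*n - 7.01
(3) = -0.3348*k^3 - 0.165*k^2 + 0.5038*k - 0.0672
(4) = -3.17*c^4 - 1.59*c^3 + 3.42*c^2 + 0.68*c + 1.4
(5) = -o^3/2 + o^2 + 3*o/8 + 7/8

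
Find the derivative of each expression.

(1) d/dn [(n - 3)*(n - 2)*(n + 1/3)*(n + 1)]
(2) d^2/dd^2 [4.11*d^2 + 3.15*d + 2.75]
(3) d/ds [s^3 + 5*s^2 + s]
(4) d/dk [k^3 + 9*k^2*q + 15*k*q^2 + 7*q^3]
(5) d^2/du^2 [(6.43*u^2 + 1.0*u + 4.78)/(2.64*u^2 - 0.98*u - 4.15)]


(1) = 4*n^3 - 11*n^2 - 2*n/3 + 19/3
(2) = 8.22000000000000
(3) = 3*s^2 + 10*s + 1
(4) = 3*k^2 + 18*k*q + 15*q^2
(5) = (47.210592*u^3 + 622.570608*u^2 - 8.464896*u + 327.268134)/(18.399744*u^6 - 20.490624*u^5 - 79.165152*u^4 + 63.480088*u^3 + 124.44522*u^2 - 50.63415*u - 71.473375)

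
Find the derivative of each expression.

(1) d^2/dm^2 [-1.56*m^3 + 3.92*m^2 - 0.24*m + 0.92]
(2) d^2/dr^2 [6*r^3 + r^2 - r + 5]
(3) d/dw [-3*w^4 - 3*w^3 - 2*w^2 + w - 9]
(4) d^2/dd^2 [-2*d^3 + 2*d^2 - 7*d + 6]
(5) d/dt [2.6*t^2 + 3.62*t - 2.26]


(1) = 7.84 - 9.36*m
(2) = 36*r + 2
(3) = -12*w^3 - 9*w^2 - 4*w + 1
(4) = 4 - 12*d
(5) = 5.2*t + 3.62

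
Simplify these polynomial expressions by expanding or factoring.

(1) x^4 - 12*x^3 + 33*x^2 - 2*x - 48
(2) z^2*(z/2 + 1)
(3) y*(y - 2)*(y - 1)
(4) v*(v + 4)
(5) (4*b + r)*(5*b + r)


(1) = (x - 8)*(x - 3)*(x - 2)*(x + 1)
(2) = z^3/2 + z^2
(3) = y^3 - 3*y^2 + 2*y
(4) = v^2 + 4*v
(5) = 20*b^2 + 9*b*r + r^2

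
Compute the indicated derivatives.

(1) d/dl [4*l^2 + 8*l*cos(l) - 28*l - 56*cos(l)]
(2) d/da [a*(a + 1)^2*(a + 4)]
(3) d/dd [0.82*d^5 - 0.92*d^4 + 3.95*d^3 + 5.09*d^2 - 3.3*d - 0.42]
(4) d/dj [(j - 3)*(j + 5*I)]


(1) = -8*l*sin(l) + 8*l + 56*sin(l) + 8*cos(l) - 28
(2) = 4*a^3 + 18*a^2 + 18*a + 4
(3) = 4.1*d^4 - 3.68*d^3 + 11.85*d^2 + 10.18*d - 3.3
(4) = 2*j - 3 + 5*I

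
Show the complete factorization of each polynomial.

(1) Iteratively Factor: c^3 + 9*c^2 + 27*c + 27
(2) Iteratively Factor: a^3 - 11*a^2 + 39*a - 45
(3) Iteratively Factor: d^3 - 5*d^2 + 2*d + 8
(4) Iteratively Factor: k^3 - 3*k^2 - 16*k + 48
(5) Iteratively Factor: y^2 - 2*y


(1) = (c + 3)*(c^2 + 6*c + 9) = (c + 3)^2*(c + 3)
(2) = (a - 3)*(a^2 - 8*a + 15) = (a - 3)^2*(a - 5)
(3) = (d - 4)*(d^2 - d - 2) = (d - 4)*(d + 1)*(d - 2)
(4) = (k - 4)*(k^2 + k - 12) = (k - 4)*(k - 3)*(k + 4)
(5) = (y)*(y - 2)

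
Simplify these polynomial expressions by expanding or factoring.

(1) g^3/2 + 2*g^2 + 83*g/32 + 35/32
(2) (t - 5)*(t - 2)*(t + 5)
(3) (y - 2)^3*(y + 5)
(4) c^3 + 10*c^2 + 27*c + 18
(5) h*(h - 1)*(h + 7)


(1) = (g/2 + 1/2)*(g + 5/4)*(g + 7/4)
(2) = t^3 - 2*t^2 - 25*t + 50
(3) = y^4 - y^3 - 18*y^2 + 52*y - 40
(4) = (c + 1)*(c + 3)*(c + 6)
(5) = h^3 + 6*h^2 - 7*h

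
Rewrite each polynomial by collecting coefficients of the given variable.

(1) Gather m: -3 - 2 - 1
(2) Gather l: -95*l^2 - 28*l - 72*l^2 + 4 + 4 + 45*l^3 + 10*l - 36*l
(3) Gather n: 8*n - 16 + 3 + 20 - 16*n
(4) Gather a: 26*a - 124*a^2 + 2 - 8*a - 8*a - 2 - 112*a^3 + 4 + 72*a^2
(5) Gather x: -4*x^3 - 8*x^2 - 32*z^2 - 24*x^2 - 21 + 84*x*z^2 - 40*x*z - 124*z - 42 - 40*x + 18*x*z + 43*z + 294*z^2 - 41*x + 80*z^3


(1) = -6
(2) = 45*l^3 - 167*l^2 - 54*l + 8
(3) = 7 - 8*n
(4) = -112*a^3 - 52*a^2 + 10*a + 4
(5) = -4*x^3 - 32*x^2 + x*(84*z^2 - 22*z - 81) + 80*z^3 + 262*z^2 - 81*z - 63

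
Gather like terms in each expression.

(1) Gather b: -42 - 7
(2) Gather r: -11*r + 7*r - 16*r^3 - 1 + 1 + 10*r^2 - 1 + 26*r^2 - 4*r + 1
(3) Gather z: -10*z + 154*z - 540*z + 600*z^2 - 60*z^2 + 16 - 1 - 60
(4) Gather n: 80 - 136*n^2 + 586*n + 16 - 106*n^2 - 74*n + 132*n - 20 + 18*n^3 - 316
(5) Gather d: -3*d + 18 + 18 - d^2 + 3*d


(1) = -49
(2) = -16*r^3 + 36*r^2 - 8*r
(3) = 540*z^2 - 396*z - 45
(4) = 18*n^3 - 242*n^2 + 644*n - 240
(5) = 36 - d^2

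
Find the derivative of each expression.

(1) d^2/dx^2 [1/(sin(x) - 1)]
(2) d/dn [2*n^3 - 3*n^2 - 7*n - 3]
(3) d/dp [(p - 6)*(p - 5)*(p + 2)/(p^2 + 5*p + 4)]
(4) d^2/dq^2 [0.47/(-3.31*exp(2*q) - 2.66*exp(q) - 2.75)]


(1) = -(sin(x) + 2)/(sin(x) - 1)^2
(2) = 6*n^2 - 6*n - 7
(3) = (p^4 + 10*p^3 - 41*p^2 - 192*p - 268)/(p^4 + 10*p^3 + 33*p^2 + 40*p + 16)
(4) = ((6.2228*exp(q) + 1.2502)*(3.31*exp(2*q) + 2.66*exp(q) + 2.75) - 0.47*(6.62*exp(q) + 2.66)*(13.24*exp(q) + 5.32)*exp(q))*exp(q)/(3.31*exp(2*q) + 2.66*exp(q) + 2.75)^3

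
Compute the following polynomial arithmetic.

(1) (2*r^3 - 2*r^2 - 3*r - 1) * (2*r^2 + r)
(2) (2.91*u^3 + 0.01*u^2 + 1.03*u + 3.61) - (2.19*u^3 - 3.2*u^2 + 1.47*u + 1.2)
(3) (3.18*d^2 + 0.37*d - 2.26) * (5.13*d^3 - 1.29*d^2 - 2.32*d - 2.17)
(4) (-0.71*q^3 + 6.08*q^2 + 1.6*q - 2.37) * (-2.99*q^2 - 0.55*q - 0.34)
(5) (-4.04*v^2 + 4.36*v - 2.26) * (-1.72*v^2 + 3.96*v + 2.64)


(1) = 4*r^5 - 2*r^4 - 8*r^3 - 5*r^2 - r
(2) = 0.72*u^3 + 3.21*u^2 - 0.44*u + 2.41
(3) = 16.3134*d^5 - 2.2041*d^4 - 19.4487*d^3 - 4.8436*d^2 + 4.4403*d + 4.9042
(4) = 2.1229*q^5 - 17.7887*q^4 - 7.8866*q^3 + 4.1391*q^2 + 0.7595*q + 0.8058
(5) = 6.9488*v^4 - 23.4976*v^3 + 10.4872*v^2 + 2.5608*v - 5.9664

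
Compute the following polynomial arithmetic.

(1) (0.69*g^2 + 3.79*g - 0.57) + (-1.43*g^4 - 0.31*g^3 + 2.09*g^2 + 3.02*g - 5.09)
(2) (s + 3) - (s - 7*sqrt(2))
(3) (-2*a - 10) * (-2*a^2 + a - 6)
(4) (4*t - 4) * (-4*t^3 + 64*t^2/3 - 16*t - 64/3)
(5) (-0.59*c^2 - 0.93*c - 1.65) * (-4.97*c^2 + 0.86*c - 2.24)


(1) = -1.43*g^4 - 0.31*g^3 + 2.78*g^2 + 6.81*g - 5.66
(2) = 3 + 7*sqrt(2)
(3) = 4*a^3 + 18*a^2 + 2*a + 60
(4) = -16*t^4 + 304*t^3/3 - 448*t^2/3 - 64*t/3 + 256/3
(5) = 2.9323*c^4 + 4.1147*c^3 + 8.7223*c^2 + 0.6642*c + 3.696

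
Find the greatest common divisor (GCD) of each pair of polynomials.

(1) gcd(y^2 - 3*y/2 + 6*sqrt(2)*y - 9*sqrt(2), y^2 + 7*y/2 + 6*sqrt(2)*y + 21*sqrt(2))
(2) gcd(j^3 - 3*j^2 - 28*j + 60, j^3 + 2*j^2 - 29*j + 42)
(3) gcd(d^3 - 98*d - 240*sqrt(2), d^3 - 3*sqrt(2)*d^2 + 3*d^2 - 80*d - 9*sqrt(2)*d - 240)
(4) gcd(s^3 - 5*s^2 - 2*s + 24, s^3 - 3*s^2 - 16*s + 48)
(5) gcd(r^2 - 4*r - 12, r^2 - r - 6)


(1) = y + 6*sqrt(2)
(2) = gcd((j - 6)*(j - 2)*(j + 5), (j - 3)*(j - 2)*(j + 7)) = j - 2
(3) = d^2 - 3*sqrt(2)*d - 80
(4) = gcd((s - 4)*(s - 3)*(s + 2), (s - 4)*(s - 3)*(s + 4)) = s^2 - 7*s + 12
(5) = gcd((r - 6)*(r + 2), (r - 3)*(r + 2)) = r + 2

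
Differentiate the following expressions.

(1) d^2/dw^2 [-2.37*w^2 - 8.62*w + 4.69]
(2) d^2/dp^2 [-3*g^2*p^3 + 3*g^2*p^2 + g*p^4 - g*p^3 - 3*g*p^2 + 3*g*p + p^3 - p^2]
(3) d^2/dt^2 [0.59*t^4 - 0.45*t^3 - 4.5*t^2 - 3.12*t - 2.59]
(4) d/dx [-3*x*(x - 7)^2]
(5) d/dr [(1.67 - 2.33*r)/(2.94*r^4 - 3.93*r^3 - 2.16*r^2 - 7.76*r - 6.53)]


(1) = -4.74000000000000
(2) = -18*g^2*p + 6*g^2 + 12*g*p^2 - 6*g*p - 6*g + 6*p - 2
(3) = 7.08*t^2 - 2.7*t - 9.0
(4) = 3*(7 - 3*x)*(x - 7)
(5) = (20.5506*r^4 - 37.953*r^3 + 14.6565*r^2 + 7.2144*r + 28.1741)/(8.6436*r^8 - 23.1084*r^7 + 2.7441*r^6 - 28.6512*r^5 + 27.2628*r^4 + 84.849*r^3 + 88.4272*r^2 + 101.3456*r + 42.6409)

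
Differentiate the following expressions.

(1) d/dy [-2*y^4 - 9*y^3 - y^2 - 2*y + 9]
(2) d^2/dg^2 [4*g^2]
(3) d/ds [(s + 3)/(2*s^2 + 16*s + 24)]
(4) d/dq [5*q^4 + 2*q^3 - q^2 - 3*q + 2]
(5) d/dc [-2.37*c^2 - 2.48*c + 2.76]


(1) = -8*y^3 - 27*y^2 - 2*y - 2
(2) = 8
(3) = (s^2/2 + 4*s - (s + 3)*(s + 4) + 6)/(s^2 + 8*s + 12)^2
(4) = 20*q^3 + 6*q^2 - 2*q - 3
(5) = -4.74*c - 2.48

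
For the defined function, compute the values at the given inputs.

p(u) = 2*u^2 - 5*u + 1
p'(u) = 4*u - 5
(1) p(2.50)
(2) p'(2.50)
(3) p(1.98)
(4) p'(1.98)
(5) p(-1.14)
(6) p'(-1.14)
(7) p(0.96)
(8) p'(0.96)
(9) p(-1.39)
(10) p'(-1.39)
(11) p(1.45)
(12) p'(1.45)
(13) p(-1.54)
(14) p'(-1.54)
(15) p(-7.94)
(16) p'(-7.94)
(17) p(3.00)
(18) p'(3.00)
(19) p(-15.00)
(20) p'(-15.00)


(1) = 1.00
(2) = 5.00
(3) = -1.06
(4) = 2.92
(5) = 9.30
(6) = -9.56
(7) = -1.96
(8) = -1.16
(9) = 11.81
(10) = -10.56
(11) = -2.04
(12) = 0.80
(13) = 13.44
(14) = -11.16
(15) = 166.79
(16) = -36.76
(17) = 4.00
(18) = 7.00
(19) = 526.00
(20) = -65.00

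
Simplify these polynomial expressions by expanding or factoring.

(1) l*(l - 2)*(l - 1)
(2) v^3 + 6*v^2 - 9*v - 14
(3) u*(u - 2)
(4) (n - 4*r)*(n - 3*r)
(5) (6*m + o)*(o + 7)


(1) = l^3 - 3*l^2 + 2*l
(2) = (v - 2)*(v + 1)*(v + 7)
(3) = u^2 - 2*u
(4) = n^2 - 7*n*r + 12*r^2
(5) = 6*m*o + 42*m + o^2 + 7*o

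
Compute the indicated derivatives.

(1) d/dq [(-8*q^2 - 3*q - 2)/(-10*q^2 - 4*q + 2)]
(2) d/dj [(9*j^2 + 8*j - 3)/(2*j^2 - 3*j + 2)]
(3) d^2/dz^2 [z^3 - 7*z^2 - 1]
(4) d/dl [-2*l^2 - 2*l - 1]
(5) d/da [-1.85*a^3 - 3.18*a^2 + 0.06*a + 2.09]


(1) = (q^2 - 36*q - 7)/(2*(25*q^4 + 20*q^3 - 6*q^2 - 4*q + 1))
(2) = (-43*j^2 + 48*j + 7)/(4*j^4 - 12*j^3 + 17*j^2 - 12*j + 4)
(3) = 6*z - 14
(4) = -4*l - 2
(5) = -5.55*a^2 - 6.36*a + 0.06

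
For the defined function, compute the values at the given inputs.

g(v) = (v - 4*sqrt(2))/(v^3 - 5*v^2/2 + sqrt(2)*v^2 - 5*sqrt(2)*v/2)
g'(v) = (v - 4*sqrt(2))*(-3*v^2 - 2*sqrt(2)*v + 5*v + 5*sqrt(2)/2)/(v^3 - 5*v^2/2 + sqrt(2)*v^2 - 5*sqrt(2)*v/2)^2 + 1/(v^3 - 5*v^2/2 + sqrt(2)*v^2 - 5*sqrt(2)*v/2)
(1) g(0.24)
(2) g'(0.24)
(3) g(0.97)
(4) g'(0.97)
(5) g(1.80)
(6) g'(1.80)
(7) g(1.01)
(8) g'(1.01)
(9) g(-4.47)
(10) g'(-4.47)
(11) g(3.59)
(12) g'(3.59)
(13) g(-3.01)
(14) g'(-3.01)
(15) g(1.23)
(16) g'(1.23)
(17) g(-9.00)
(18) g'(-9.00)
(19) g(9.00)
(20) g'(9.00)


(1) = 6.04
(2) = -27.25
(3) = 1.32
(4) = -1.34
(5) = 0.95
(6) = 0.29
(7) = 1.27
(8) = -1.21
(9) = 0.11
(10) = 0.06
(11) = -0.11
(12) = 0.20
(13) = 0.33
(14) = 0.34
(15) = 1.07
(16) = -0.67
(17) = 0.02
(18) = 0.00
(19) = 0.01
(20) = -0.00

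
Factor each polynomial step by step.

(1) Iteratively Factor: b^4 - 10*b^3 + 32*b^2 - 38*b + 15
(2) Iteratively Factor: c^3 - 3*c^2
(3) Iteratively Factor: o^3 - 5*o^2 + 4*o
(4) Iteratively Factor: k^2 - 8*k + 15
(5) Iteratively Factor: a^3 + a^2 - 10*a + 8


(1) = (b - 3)*(b^3 - 7*b^2 + 11*b - 5) = (b - 3)*(b - 1)*(b^2 - 6*b + 5) = (b - 3)*(b - 1)^2*(b - 5)
(2) = (c - 3)*(c^2) = c*(c - 3)*(c)
(3) = (o - 1)*(o^2 - 4*o) = o*(o - 1)*(o - 4)
(4) = (k - 3)*(k - 5)
(5) = (a + 4)*(a^2 - 3*a + 2) = (a - 1)*(a + 4)*(a - 2)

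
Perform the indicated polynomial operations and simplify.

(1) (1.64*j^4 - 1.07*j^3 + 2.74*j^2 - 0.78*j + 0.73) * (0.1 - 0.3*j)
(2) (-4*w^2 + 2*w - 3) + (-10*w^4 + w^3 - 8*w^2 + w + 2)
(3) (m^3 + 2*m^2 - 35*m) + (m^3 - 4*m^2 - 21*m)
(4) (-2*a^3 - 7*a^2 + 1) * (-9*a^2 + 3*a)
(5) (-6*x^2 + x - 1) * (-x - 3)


(1) = -0.492*j^5 + 0.485*j^4 - 0.929*j^3 + 0.508*j^2 - 0.297*j + 0.073
(2) = -10*w^4 + w^3 - 12*w^2 + 3*w - 1
(3) = 2*m^3 - 2*m^2 - 56*m
(4) = 18*a^5 + 57*a^4 - 21*a^3 - 9*a^2 + 3*a
(5) = 6*x^3 + 17*x^2 - 2*x + 3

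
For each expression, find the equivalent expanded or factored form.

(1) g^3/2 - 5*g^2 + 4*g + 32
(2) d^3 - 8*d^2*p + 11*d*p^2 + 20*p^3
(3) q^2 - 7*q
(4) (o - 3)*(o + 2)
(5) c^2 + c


(1) = (g/2 + 1)*(g - 8)*(g - 4)
(2) = (d - 5*p)*(d - 4*p)*(d + p)
(3) = q*(q - 7)
(4) = o^2 - o - 6
(5) = c*(c + 1)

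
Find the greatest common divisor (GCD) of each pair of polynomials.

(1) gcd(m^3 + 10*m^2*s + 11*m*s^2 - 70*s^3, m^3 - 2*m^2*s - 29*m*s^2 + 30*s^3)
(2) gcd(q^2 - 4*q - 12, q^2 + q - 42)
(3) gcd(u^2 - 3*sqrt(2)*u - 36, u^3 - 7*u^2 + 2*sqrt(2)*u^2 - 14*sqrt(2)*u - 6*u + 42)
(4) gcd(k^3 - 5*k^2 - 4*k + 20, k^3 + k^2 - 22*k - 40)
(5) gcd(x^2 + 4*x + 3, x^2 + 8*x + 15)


(1) = m + 5*s
(2) = gcd((q - 6)*(q + 2), (q - 6)*(q + 7)) = q - 6
(3) = gcd((u - 6*sqrt(2))*(u + 3*sqrt(2)), (u - 7)*(u - sqrt(2))*(u + 3*sqrt(2))) = u + 3*sqrt(2)
(4) = k^2 - 3*k - 10
(5) = x + 3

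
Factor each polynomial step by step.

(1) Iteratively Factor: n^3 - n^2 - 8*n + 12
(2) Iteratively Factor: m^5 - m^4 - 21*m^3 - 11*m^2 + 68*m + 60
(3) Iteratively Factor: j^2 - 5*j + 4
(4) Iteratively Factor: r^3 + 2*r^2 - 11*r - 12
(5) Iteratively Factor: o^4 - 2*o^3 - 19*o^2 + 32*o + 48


(1) = (n + 3)*(n^2 - 4*n + 4) = (n - 2)*(n + 3)*(n - 2)
(2) = (m + 3)*(m^4 - 4*m^3 - 9*m^2 + 16*m + 20) = (m - 2)*(m + 3)*(m^3 - 2*m^2 - 13*m - 10) = (m - 5)*(m - 2)*(m + 3)*(m^2 + 3*m + 2) = (m - 5)*(m - 2)*(m + 1)*(m + 3)*(m + 2)
(3) = (j - 4)*(j - 1)
(4) = (r - 3)*(r^2 + 5*r + 4) = (r - 3)*(r + 1)*(r + 4)
(5) = (o - 4)*(o^3 + 2*o^2 - 11*o - 12) = (o - 4)*(o + 4)*(o^2 - 2*o - 3) = (o - 4)*(o - 3)*(o + 4)*(o + 1)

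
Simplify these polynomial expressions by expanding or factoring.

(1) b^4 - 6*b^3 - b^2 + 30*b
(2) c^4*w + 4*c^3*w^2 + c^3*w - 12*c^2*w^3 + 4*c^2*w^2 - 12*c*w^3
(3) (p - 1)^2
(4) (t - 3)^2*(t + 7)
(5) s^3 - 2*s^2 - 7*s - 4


(1) = b*(b - 5)*(b - 3)*(b + 2)
(2) = c*(c - 2*w)*(c + 6*w)*(c*w + w)
(3) = p^2 - 2*p + 1
(4) = t^3 + t^2 - 33*t + 63
(5) = (s - 4)*(s + 1)^2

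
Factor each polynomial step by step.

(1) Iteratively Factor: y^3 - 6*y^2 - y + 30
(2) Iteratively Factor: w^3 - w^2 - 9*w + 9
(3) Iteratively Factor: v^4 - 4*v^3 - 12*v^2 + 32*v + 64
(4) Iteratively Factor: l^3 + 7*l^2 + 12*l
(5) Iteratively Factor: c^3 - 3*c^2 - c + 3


(1) = (y - 3)*(y^2 - 3*y - 10) = (y - 5)*(y - 3)*(y + 2)
(2) = (w - 1)*(w^2 - 9) = (w - 1)*(w + 3)*(w - 3)
(3) = (v - 4)*(v^3 - 12*v - 16) = (v - 4)^2*(v^2 + 4*v + 4) = (v - 4)^2*(v + 2)*(v + 2)
(4) = (l)*(l^2 + 7*l + 12) = l*(l + 4)*(l + 3)
(5) = (c - 3)*(c^2 - 1) = (c - 3)*(c + 1)*(c - 1)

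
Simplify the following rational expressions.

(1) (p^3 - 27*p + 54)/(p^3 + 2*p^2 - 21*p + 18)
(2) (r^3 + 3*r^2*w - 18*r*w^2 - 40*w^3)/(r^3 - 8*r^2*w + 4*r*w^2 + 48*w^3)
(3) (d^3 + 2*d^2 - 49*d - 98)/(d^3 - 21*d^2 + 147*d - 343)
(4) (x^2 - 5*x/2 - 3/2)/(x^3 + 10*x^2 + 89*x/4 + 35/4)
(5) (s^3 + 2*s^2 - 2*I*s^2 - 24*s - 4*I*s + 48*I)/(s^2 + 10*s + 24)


(1) = (p - 3)/(p - 1)
(2) = (r + 5*w)/(r - 6*w)
(3) = (d^2 + 9*d + 14)/(d^2 - 14*d + 49)
(4) = (2*x - 6)/(2*x^2 + 19*x + 35)
(5) = (s^2 + s*(-4 - 2*I) + 8*I)/(s + 4)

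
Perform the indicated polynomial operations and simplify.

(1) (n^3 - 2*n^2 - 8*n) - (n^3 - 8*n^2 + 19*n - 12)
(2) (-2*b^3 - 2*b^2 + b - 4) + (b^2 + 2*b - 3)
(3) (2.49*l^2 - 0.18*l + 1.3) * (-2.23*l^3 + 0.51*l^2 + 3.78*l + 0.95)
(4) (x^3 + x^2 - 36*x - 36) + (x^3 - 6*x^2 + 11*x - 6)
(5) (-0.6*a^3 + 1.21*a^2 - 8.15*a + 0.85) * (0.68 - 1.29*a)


(1) = 6*n^2 - 27*n + 12
(2) = -2*b^3 - b^2 + 3*b - 7
(3) = -5.5527*l^5 + 1.6713*l^4 + 6.4214*l^3 + 2.3481*l^2 + 4.743*l + 1.235
(4) = 2*x^3 - 5*x^2 - 25*x - 42
(5) = 0.774*a^4 - 1.9689*a^3 + 11.3363*a^2 - 6.6385*a + 0.578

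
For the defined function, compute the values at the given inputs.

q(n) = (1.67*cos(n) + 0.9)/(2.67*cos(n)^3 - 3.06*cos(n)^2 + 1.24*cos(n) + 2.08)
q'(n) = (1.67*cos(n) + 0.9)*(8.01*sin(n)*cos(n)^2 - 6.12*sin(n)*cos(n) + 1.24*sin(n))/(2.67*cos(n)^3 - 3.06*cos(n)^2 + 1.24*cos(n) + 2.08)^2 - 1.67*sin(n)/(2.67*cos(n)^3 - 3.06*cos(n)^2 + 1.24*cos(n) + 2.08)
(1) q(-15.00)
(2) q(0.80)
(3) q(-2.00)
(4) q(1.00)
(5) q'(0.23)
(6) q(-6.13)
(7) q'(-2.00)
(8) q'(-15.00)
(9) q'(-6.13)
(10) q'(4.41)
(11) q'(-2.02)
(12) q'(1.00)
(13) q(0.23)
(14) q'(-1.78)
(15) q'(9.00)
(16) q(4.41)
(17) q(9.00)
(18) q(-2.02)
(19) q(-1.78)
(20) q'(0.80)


(1) = 0.20
(2) = 0.87
(3) = 0.24
(4) = 0.79
(5) = 0.07
(6) = 0.88
(7) = 0.44
(8) = 0.18
(9) = 0.05
(10) = 0.39
(11) = 0.49
(12) = -0.54
(13) = 0.89
(14) = 0.42
(15) = -0.07
(16) = 0.29
(17) = 0.17
(18) = 0.23
(19) = 0.33
(20) = -0.28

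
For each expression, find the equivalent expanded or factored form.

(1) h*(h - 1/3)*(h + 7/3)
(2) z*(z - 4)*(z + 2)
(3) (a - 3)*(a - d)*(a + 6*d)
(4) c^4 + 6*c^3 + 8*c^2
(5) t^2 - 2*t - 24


(1) = h^3 + 2*h^2 - 7*h/9
(2) = z^3 - 2*z^2 - 8*z
(3) = a^3 + 5*a^2*d - 3*a^2 - 6*a*d^2 - 15*a*d + 18*d^2
(4) = c^2*(c + 2)*(c + 4)
(5) = (t - 6)*(t + 4)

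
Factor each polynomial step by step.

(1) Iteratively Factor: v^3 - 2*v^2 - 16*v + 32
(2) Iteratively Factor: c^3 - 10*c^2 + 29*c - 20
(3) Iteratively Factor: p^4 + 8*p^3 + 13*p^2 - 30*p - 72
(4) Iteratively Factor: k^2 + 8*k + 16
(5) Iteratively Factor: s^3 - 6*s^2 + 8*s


(1) = (v - 2)*(v^2 - 16) = (v - 4)*(v - 2)*(v + 4)
(2) = (c - 4)*(c^2 - 6*c + 5) = (c - 5)*(c - 4)*(c - 1)
(3) = (p - 2)*(p^3 + 10*p^2 + 33*p + 36) = (p - 2)*(p + 3)*(p^2 + 7*p + 12) = (p - 2)*(p + 3)^2*(p + 4)
(4) = (k + 4)*(k + 4)
(5) = (s - 2)*(s^2 - 4*s) = (s - 4)*(s - 2)*(s)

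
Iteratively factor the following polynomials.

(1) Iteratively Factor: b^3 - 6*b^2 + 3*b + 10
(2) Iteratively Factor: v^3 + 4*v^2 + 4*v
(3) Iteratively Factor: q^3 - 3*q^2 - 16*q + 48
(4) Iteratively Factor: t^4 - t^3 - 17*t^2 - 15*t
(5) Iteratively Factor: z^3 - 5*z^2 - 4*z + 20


(1) = (b - 2)*(b^2 - 4*b - 5) = (b - 2)*(b + 1)*(b - 5)
(2) = (v + 2)*(v^2 + 2*v) = v*(v + 2)*(v + 2)
(3) = (q - 4)*(q^2 + q - 12) = (q - 4)*(q + 4)*(q - 3)
(4) = (t - 5)*(t^3 + 4*t^2 + 3*t) = t*(t - 5)*(t^2 + 4*t + 3) = t*(t - 5)*(t + 1)*(t + 3)
(5) = (z - 2)*(z^2 - 3*z - 10) = (z - 2)*(z + 2)*(z - 5)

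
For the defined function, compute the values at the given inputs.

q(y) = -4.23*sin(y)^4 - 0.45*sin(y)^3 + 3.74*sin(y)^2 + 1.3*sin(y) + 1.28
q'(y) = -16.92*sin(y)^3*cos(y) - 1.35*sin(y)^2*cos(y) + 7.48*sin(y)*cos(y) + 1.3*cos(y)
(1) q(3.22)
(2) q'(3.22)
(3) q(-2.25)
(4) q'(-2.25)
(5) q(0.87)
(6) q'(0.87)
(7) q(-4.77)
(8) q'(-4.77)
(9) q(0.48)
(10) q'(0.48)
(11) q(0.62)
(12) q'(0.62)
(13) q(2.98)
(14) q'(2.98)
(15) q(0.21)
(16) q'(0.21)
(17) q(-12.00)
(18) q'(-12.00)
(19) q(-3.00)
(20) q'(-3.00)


(1) = 1.20
(2) = -0.71
(3) = 1.19
(4) = -1.65
(5) = 2.81
(6) = -0.86
(7) = 1.66
(8) = -0.54
(9) = 2.44
(10) = 2.48
(11) = 2.73
(12) = 1.52
(13) = 1.58
(14) = -2.37
(15) = 1.70
(16) = 2.59
(17) = 2.63
(18) = 1.95
(19) = 1.17
(20) = -0.26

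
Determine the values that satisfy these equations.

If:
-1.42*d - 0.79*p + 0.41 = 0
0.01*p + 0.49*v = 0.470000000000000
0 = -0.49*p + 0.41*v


Then:
d = -0.15
p = 0.79
v = 0.94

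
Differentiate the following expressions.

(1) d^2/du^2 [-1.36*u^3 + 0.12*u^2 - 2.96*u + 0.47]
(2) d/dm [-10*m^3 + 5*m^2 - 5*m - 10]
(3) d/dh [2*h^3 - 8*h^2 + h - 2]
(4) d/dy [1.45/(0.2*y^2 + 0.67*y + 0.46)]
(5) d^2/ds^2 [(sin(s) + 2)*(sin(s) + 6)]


(1) = 0.24 - 8.16*u
(2) = -30*m^2 + 10*m - 5
(3) = 6*h^2 - 16*h + 1
(4) = (-0.58*y - 0.9715)/(0.2*y^2 + 0.67*y + 0.46)^2
(5) = -8*sin(s) + 2*cos(2*s)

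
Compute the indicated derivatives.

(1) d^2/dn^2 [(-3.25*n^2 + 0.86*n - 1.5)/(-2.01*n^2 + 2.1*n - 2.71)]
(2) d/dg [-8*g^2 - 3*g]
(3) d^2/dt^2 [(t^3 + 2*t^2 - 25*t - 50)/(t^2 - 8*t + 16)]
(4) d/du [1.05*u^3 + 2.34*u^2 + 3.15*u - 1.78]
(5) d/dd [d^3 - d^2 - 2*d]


(1) = (20.487528*n^3 - 69.85755*n^2 - 9.881964*n + 34.83683)/(8.120601*n^6 - 25.45263*n^5 + 59.438313*n^4 - 77.89446*n^3 + 80.138223*n^2 - 46.26783*n + 19.902511)
(2) = -16*g - 3
(3) = 6*(13*t - 106)/(t^4 - 16*t^3 + 96*t^2 - 256*t + 256)
(4) = 3.15*u^2 + 4.68*u + 3.15
(5) = 3*d^2 - 2*d - 2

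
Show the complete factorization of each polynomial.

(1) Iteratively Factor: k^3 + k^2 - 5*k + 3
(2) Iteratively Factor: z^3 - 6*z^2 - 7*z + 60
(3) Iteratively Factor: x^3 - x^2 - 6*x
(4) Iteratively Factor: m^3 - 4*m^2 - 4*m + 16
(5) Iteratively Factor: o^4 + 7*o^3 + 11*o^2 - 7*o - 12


(1) = (k - 1)*(k^2 + 2*k - 3) = (k - 1)^2*(k + 3)
(2) = (z - 4)*(z^2 - 2*z - 15) = (z - 5)*(z - 4)*(z + 3)
(3) = (x + 2)*(x^2 - 3*x) = (x - 3)*(x + 2)*(x)
(4) = (m - 4)*(m^2 - 4) = (m - 4)*(m + 2)*(m - 2)
(5) = (o + 1)*(o^3 + 6*o^2 + 5*o - 12) = (o + 1)*(o + 3)*(o^2 + 3*o - 4) = (o + 1)*(o + 3)*(o + 4)*(o - 1)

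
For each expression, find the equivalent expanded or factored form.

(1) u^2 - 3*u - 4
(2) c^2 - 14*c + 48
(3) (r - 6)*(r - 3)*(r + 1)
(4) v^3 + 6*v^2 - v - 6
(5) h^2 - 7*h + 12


(1) = (u - 4)*(u + 1)
(2) = (c - 8)*(c - 6)
(3) = r^3 - 8*r^2 + 9*r + 18
(4) = (v - 1)*(v + 1)*(v + 6)
(5) = (h - 4)*(h - 3)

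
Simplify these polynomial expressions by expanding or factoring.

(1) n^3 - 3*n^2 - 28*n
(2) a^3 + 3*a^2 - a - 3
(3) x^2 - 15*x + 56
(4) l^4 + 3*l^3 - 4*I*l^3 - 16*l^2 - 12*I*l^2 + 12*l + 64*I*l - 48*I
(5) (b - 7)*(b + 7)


(1) = n*(n - 7)*(n + 4)
(2) = (a - 1)*(a + 1)*(a + 3)
(3) = (x - 8)*(x - 7)
(4) = (l - 2)*(l - 1)*(l + 6)*(l - 4*I)
(5) = b^2 - 49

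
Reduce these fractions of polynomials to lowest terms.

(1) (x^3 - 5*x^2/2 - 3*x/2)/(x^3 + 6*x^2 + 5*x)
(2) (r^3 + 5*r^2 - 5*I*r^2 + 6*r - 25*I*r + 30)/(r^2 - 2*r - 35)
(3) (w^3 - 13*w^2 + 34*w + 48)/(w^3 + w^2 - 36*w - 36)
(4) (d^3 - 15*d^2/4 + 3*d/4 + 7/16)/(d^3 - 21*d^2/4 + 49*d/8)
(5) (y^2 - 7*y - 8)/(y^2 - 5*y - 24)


(1) = (2*x^2 - 5*x - 3)/(2*x^2 + 12*x + 10)
(2) = (r^2 - 5*I*r + 6)/(r - 7)
(3) = (w - 8)/(w + 6)
(4) = (8*d^2 - 2*d - 1)/(8*d^2 - 14*d)
(5) = (y + 1)/(y + 3)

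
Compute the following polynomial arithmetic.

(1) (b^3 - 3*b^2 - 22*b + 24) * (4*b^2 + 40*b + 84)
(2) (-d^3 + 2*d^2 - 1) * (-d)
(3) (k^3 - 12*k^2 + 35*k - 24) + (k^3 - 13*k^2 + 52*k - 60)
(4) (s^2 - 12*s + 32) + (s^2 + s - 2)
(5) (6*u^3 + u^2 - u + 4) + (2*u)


(1) = 4*b^5 + 28*b^4 - 124*b^3 - 1036*b^2 - 888*b + 2016
(2) = d^4 - 2*d^3 + d
(3) = 2*k^3 - 25*k^2 + 87*k - 84
(4) = 2*s^2 - 11*s + 30
(5) = 6*u^3 + u^2 + u + 4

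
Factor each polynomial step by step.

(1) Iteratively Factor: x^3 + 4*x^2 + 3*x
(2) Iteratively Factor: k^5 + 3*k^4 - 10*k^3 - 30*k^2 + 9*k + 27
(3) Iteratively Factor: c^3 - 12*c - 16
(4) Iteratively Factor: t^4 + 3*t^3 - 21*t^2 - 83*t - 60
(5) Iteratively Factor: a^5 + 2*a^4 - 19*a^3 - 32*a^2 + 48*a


(1) = (x)*(x^2 + 4*x + 3) = x*(x + 1)*(x + 3)
(2) = (k - 3)*(k^4 + 6*k^3 + 8*k^2 - 6*k - 9) = (k - 3)*(k + 1)*(k^3 + 5*k^2 + 3*k - 9) = (k - 3)*(k + 1)*(k + 3)*(k^2 + 2*k - 3) = (k - 3)*(k + 1)*(k + 3)^2*(k - 1)
(3) = (c - 4)*(c^2 + 4*c + 4) = (c - 4)*(c + 2)*(c + 2)
(4) = (t - 5)*(t^3 + 8*t^2 + 19*t + 12) = (t - 5)*(t + 1)*(t^2 + 7*t + 12) = (t - 5)*(t + 1)*(t + 3)*(t + 4)
(5) = (a - 1)*(a^4 + 3*a^3 - 16*a^2 - 48*a) = (a - 4)*(a - 1)*(a^3 + 7*a^2 + 12*a) = (a - 4)*(a - 1)*(a + 3)*(a^2 + 4*a) = a*(a - 4)*(a - 1)*(a + 3)*(a + 4)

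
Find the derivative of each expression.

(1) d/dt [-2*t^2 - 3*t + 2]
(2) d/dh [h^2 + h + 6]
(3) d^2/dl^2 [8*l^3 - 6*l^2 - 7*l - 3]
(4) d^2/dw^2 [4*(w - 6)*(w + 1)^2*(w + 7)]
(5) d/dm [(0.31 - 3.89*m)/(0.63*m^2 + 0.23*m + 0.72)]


(1) = -4*t - 3
(2) = 2*h + 1
(3) = 48*l - 12
(4) = 48*w^2 + 72*w - 312
(5) = (2.4507*m^2 - 0.3906*m - 2.8721)/(0.3969*m^4 + 0.2898*m^3 + 0.9601*m^2 + 0.3312*m + 0.5184)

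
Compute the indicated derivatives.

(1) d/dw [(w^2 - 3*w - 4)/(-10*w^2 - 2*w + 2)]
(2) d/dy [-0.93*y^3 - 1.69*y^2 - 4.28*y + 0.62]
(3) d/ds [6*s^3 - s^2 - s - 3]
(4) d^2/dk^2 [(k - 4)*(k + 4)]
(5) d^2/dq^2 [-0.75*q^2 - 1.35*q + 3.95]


(1) = (-16*w^2 - 38*w - 7)/(2*(25*w^4 + 10*w^3 - 9*w^2 - 2*w + 1))
(2) = -2.79*y^2 - 3.38*y - 4.28
(3) = 18*s^2 - 2*s - 1
(4) = 2
(5) = -1.50000000000000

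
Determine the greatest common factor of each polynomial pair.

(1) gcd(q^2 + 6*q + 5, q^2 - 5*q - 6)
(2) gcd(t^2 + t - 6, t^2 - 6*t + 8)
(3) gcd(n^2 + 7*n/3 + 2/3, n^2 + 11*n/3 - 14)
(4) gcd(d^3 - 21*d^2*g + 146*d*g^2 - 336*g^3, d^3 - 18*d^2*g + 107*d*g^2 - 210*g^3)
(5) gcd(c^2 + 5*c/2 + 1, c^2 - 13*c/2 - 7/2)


(1) = gcd((q + 1)*(q + 5), (q - 6)*(q + 1)) = q + 1
(2) = gcd((t - 2)*(t + 3), (t - 4)*(t - 2)) = t - 2
(3) = gcd((n + 1/3)*(n + 2), (n - 7/3)*(n + 6)) = 1
(4) = gcd((d - 8*g)*(d - 7*g)*(d - 6*g), (d - 7*g)*(d - 6*g)*(d - 5*g)) = d^2 - 13*d*g + 42*g^2
(5) = c + 1/2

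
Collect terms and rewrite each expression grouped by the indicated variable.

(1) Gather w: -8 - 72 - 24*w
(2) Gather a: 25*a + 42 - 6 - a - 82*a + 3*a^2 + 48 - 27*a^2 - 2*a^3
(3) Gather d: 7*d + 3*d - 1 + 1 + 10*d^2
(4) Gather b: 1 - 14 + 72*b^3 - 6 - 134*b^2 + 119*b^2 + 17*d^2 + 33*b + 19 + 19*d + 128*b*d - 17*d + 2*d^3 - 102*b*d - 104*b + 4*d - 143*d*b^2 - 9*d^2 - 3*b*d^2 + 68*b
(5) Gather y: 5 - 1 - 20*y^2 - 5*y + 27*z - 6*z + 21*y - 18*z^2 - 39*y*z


(1) = -24*w - 80
(2) = -2*a^3 - 24*a^2 - 58*a + 84
(3) = 10*d^2 + 10*d
(4) = 72*b^3 + b^2*(-143*d - 15) + b*(-3*d^2 + 26*d - 3) + 2*d^3 + 8*d^2 + 6*d
(5) = -20*y^2 + y*(16 - 39*z) - 18*z^2 + 21*z + 4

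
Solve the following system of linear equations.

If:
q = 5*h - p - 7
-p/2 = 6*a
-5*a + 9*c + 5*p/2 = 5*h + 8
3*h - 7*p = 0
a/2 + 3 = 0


Then:
a = -6
c = 638/9
h = 168
p = 72
q = 761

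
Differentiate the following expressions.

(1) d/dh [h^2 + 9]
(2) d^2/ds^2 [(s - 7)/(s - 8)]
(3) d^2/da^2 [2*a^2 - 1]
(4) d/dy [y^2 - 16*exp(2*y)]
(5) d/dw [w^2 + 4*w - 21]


(1) = 2*h
(2) = 2/(s - 8)^3
(3) = 4
(4) = 2*y - 32*exp(2*y)
(5) = 2*w + 4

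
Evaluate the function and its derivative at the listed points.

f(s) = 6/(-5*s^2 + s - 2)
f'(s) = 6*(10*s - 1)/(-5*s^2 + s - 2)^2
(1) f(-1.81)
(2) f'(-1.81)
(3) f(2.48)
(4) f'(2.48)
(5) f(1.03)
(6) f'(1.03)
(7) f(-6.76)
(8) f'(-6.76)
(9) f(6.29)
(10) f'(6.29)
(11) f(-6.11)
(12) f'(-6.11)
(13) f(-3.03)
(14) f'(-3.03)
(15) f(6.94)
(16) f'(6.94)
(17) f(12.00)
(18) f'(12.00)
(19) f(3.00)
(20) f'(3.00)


(1) = -0.30
(2) = -0.28
(3) = -0.20
(4) = 0.16
(5) = -0.96
(6) = 1.42
(7) = -0.03
(8) = -0.01
(9) = -0.03
(10) = 0.01
(11) = -0.03
(12) = -0.01
(13) = -0.12
(14) = -0.07
(15) = -0.03
(16) = 0.01
(17) = -0.01
(18) = 0.00
(19) = -0.14
(20) = 0.09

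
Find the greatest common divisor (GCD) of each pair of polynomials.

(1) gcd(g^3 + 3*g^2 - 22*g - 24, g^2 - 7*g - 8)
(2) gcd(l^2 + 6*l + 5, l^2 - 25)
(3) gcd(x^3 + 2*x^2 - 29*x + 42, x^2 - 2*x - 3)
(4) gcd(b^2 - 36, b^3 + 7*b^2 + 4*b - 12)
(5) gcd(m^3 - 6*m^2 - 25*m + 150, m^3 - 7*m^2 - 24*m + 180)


(1) = g + 1
(2) = l + 5
(3) = gcd((x - 3)*(x - 2)*(x + 7), (x - 3)*(x + 1)) = x - 3
(4) = gcd((b - 6)*(b + 6), (b - 1)*(b + 2)*(b + 6)) = b + 6
(5) = m^2 - m - 30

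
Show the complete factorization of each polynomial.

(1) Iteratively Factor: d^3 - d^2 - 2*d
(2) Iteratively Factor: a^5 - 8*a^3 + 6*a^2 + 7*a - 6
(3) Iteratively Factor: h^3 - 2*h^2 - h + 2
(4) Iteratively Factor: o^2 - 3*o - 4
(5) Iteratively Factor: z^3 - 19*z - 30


(1) = (d)*(d^2 - d - 2) = d*(d - 2)*(d + 1)
(2) = (a - 1)*(a^4 + a^3 - 7*a^2 - a + 6) = (a - 1)^2*(a^3 + 2*a^2 - 5*a - 6) = (a - 1)^2*(a + 1)*(a^2 + a - 6) = (a - 2)*(a - 1)^2*(a + 1)*(a + 3)
(3) = (h - 2)*(h^2 - 1) = (h - 2)*(h + 1)*(h - 1)
(4) = (o - 4)*(o + 1)
(5) = (z + 2)*(z^2 - 2*z - 15) = (z + 2)*(z + 3)*(z - 5)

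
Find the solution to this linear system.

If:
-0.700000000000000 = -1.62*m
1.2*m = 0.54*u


Then:
m = 0.43
u = 0.96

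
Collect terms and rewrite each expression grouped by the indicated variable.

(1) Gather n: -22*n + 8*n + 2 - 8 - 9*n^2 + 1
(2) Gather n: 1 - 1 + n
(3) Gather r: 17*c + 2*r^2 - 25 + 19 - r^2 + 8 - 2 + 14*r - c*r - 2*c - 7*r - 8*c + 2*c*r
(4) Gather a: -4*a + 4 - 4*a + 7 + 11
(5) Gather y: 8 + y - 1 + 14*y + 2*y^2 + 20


(1) = -9*n^2 - 14*n - 5
(2) = n
(3) = 7*c + r^2 + r*(c + 7)
(4) = 22 - 8*a
(5) = 2*y^2 + 15*y + 27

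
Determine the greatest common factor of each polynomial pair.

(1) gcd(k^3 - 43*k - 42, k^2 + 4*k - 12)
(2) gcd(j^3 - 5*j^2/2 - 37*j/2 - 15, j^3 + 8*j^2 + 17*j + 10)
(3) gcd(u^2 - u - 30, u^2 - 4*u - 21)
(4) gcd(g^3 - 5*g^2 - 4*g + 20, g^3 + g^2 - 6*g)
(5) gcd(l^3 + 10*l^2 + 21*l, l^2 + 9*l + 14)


(1) = k + 6
(2) = gcd((j - 6)*(j + 1)*(j + 5/2), (j + 1)*(j + 2)*(j + 5)) = j + 1
(3) = 1
(4) = gcd((g - 5)*(g - 2)*(g + 2), g*(g - 2)*(g + 3)) = g - 2
(5) = l + 7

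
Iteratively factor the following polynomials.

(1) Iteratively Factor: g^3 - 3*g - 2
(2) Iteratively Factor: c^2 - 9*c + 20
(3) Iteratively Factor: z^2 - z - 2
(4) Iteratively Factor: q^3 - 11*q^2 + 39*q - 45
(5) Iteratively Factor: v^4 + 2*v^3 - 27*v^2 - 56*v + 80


(1) = (g - 2)*(g^2 + 2*g + 1) = (g - 2)*(g + 1)*(g + 1)
(2) = (c - 5)*(c - 4)
(3) = (z + 1)*(z - 2)
(4) = (q - 5)*(q^2 - 6*q + 9) = (q - 5)*(q - 3)*(q - 3)
(5) = (v - 5)*(v^3 + 7*v^2 + 8*v - 16) = (v - 5)*(v - 1)*(v^2 + 8*v + 16) = (v - 5)*(v - 1)*(v + 4)*(v + 4)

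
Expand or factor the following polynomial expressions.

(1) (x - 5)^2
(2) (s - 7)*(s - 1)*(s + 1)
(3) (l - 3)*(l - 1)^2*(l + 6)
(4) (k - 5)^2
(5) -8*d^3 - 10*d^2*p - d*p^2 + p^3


(1) = x^2 - 10*x + 25
(2) = s^3 - 7*s^2 - s + 7
(3) = l^4 + l^3 - 23*l^2 + 39*l - 18
(4) = k^2 - 10*k + 25
(5) = (-4*d + p)*(d + p)*(2*d + p)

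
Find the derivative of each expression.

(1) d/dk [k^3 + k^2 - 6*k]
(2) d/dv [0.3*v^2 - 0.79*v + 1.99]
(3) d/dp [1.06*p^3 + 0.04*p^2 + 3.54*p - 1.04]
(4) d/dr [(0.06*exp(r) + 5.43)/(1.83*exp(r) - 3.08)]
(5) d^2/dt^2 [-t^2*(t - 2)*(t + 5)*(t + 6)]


(1) = 3*k^2 + 2*k - 6
(2) = 0.6*v - 0.79
(3) = 3.18*p^2 + 0.08*p + 3.54
(4) = -10.1217*exp(r)/(1.83*exp(r) - 3.08)^2
(5) = -20*t^3 - 108*t^2 - 48*t + 120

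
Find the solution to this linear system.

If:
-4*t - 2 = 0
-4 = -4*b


Then:
b = 1
t = -1/2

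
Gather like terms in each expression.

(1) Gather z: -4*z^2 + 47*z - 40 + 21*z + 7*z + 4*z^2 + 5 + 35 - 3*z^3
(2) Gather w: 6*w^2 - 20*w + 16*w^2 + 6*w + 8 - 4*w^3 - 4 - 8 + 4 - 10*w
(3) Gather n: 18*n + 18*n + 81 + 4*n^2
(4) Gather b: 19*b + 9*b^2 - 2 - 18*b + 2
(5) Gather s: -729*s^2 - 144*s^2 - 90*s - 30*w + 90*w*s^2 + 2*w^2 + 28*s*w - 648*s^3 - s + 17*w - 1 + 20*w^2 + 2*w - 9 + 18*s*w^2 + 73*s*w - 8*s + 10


(1) = -3*z^3 + 75*z
(2) = -4*w^3 + 22*w^2 - 24*w
(3) = 4*n^2 + 36*n + 81
(4) = 9*b^2 + b
(5) = -648*s^3 + s^2*(90*w - 873) + s*(18*w^2 + 101*w - 99) + 22*w^2 - 11*w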